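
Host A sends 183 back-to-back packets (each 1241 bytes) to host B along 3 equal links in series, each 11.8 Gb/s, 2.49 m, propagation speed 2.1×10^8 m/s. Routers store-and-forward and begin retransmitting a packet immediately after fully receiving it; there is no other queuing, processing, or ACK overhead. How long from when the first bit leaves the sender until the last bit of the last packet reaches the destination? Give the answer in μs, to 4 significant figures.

155.7 μs

Per-hop transmission t_tx = L/R = 9928/11800000000 = 0.841356 μs.
Per-hop propagation t_prop = 2.49/210000000 = 0.0118571 μs.
Pipeline fill: first packet needs 3·t_tx to clear all hops; remaining 182 packets each add one t_tx.
Total = (3+183-1)·t_tx + 3·t_prop = 185·0.841356 + 3·0.0118571 = 155.7 μs.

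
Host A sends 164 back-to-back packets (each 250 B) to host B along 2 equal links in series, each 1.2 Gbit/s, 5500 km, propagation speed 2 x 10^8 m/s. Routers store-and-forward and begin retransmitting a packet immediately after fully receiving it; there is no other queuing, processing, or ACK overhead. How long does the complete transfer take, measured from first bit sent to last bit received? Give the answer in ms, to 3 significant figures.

Per-hop transmission t_tx = L/R = 2000/1200000000 = 0.00166667 ms.
Per-hop propagation t_prop = 5500000/200000000 = 27.5 ms.
Pipeline fill: first packet needs 2·t_tx to clear all hops; remaining 163 packets each add one t_tx.
Total = (2+164-1)·t_tx + 2·t_prop = 165·0.00166667 + 2·27.5 = 55.3 ms.

55.3 ms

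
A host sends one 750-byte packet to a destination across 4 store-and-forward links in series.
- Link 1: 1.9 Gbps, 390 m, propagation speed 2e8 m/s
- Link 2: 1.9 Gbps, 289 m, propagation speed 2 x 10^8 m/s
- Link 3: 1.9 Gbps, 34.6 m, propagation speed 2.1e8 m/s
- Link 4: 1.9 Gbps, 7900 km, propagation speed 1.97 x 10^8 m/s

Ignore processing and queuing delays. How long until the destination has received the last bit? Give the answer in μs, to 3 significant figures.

40100 μs

L = 750 × 8 = 6000 bits.
Transmission delay per hop = L/R = 6000/1900000000 = 3.15789 μs; 4 hops → 12.6316 μs.
Propagation delays (d/s per hop): 1.95, 1.445, 0.164762, 40101.5 μs; sum = 40105.1 μs.
End-to-end = 40100 μs.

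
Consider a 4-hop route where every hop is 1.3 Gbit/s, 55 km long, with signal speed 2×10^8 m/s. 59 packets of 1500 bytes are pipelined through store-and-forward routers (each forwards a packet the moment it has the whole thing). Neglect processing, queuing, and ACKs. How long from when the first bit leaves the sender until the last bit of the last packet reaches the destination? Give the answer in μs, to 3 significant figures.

1670 μs

Per-hop transmission t_tx = L/R = 12000/1300000000 = 9.23077 μs.
Per-hop propagation t_prop = 55000/200000000 = 275 μs.
Pipeline fill: first packet needs 4·t_tx to clear all hops; remaining 58 packets each add one t_tx.
Total = (4+59-1)·t_tx + 4·t_prop = 62·9.23077 + 4·275 = 1670 μs.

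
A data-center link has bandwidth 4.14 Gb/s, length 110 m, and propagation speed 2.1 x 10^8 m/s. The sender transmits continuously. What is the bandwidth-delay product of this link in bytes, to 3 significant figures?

Propagation delay = 110 / 210000000 = 5.2381e-07 s.
BDP = R × t_prop = 4.14e+09 × 5.2381e-07 = 2168.57 bits.
In bytes: 2168.57/8 = 271 bytes.

271 bytes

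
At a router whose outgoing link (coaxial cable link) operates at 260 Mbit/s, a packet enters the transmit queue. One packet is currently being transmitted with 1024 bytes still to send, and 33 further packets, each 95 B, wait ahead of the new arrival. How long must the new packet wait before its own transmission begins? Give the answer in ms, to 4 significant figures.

0.1280 ms

Each queued packet: L/R = 760/260000000 = 0.00292308 ms.
33 queued → 0.0964615 ms.
Plus remaining 8192 bits of current packet: 0.0315077 ms.
Queuing delay = 0.1280 ms.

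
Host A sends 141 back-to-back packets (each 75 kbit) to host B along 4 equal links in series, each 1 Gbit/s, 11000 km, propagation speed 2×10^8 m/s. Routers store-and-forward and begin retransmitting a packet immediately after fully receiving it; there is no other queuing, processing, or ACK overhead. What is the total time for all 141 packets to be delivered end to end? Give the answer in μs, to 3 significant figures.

Per-hop transmission t_tx = L/R = 75000/1000000000 = 75 μs.
Per-hop propagation t_prop = 11000000/200000000 = 55000 μs.
Pipeline fill: first packet needs 4·t_tx to clear all hops; remaining 140 packets each add one t_tx.
Total = (4+141-1)·t_tx + 4·t_prop = 144·75 + 4·55000 = 231000 μs.

231000 μs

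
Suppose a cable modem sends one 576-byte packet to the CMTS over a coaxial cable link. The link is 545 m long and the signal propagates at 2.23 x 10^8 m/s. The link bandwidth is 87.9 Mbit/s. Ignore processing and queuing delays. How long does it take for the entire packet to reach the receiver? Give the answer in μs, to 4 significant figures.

54.87 μs

L = 576 × 8 = 4608 bits.
Transmission delay = L/R = 4608 / 87900000 = 52.4232 μs.
Propagation delay = d/s = 545 m / 223000000 m/s = 2.44395 μs.
Total = 54.87 μs.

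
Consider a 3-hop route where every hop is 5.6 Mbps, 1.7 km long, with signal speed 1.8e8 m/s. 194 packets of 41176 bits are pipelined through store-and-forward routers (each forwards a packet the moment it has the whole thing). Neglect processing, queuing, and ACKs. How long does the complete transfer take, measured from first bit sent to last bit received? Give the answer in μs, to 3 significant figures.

Per-hop transmission t_tx = L/R = 41176/5600000 = 7352.86 μs.
Per-hop propagation t_prop = 1700/180000000 = 9.44444 μs.
Pipeline fill: first packet needs 3·t_tx to clear all hops; remaining 193 packets each add one t_tx.
Total = (3+194-1)·t_tx + 3·t_prop = 196·7352.86 + 3·9.44444 = 1440000 μs.

1440000 μs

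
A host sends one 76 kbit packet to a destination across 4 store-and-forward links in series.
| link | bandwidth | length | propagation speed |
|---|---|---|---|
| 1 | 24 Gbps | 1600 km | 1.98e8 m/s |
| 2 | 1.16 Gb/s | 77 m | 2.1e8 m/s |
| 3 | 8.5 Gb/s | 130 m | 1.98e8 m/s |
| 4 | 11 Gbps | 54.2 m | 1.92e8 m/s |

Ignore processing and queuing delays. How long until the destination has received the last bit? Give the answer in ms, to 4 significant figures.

8.167 ms

L = 76000 bits.
Transmission delays (L/R per hop): 0.00316667, 0.0655172, 0.00894118, 0.00690909 ms; sum = 0.0845342 ms.
Propagation delays (d/s per hop): 8.08081, 0.000366667, 0.000656566, 0.000282292 ms; sum = 8.08211 ms.
End-to-end = 8.167 ms.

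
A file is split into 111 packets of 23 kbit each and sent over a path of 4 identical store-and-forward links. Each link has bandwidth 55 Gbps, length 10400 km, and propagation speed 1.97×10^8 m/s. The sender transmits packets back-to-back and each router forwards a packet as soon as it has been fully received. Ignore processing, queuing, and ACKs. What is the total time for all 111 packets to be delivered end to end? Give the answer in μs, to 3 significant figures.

211000 μs

Per-hop transmission t_tx = L/R = 23000/55000000000 = 0.418182 μs.
Per-hop propagation t_prop = 10400000/197000000 = 52791.9 μs.
Pipeline fill: first packet needs 4·t_tx to clear all hops; remaining 110 packets each add one t_tx.
Total = (4+111-1)·t_tx + 4·t_prop = 114·0.418182 + 4·52791.9 = 211000 μs.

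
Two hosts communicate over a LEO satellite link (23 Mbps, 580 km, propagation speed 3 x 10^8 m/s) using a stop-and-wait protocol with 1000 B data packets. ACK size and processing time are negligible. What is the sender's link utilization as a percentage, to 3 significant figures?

8.25 %

t_tx = L/R = 8000/23000000 = 0.000347826 s.
t_prop = 580000/300000000 = 0.00193333 s; RTT = 0.00386667 s.
Cycle = t_tx + RTT = 0.00421449 s.
Utilization = t_tx / cycle = 0.000347826/0.00421449 = 8.25 %.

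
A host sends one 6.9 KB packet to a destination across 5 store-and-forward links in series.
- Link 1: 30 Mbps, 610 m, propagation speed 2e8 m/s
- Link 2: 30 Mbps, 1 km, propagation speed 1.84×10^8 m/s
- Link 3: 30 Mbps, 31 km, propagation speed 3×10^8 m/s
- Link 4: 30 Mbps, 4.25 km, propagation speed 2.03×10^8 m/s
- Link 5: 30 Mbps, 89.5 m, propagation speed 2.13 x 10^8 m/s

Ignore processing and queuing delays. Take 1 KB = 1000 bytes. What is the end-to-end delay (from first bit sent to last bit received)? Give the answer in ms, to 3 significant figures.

9.33 ms

L = 55200 bits.
Transmission delay per hop = L/R = 55200/30000000 = 1.84 ms; 5 hops → 9.2 ms.
Propagation delays (d/s per hop): 0.00305, 0.00543478, 0.103333, 0.020936, 0.000420188 ms; sum = 0.133174 ms.
End-to-end = 9.33 ms.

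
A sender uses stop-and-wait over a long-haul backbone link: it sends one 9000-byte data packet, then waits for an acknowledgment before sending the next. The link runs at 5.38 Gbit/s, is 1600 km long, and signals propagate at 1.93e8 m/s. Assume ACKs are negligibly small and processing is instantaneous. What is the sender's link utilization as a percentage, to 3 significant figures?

0.0807 %

t_tx = L/R = 72000/5380000000 = 1.33829e-05 s.
t_prop = 1600000/193000000 = 0.00829016 s; RTT = 0.0165803 s.
Cycle = t_tx + RTT = 0.0165937 s.
Utilization = t_tx / cycle = 1.33829e-05/0.0165937 = 0.0807 %.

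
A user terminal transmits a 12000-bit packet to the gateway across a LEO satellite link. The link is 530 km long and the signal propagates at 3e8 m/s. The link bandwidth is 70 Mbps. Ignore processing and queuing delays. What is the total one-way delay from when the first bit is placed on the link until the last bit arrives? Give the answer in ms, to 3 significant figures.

Transmission delay = L/R = 12000 / 70000000 = 0.171429 ms.
Propagation delay = d/s = 530000 m / 300000000 m/s = 1.76667 ms.
Total = 1.94 ms.

1.94 ms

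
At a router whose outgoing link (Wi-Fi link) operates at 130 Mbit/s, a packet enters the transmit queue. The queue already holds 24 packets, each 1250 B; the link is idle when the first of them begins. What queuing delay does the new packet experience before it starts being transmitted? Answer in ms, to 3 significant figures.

1.85 ms

Each queued packet: L/R = 10000/130000000 = 0.0769231 ms.
24 queued → 1.84615 ms.
Queuing delay = 1.85 ms.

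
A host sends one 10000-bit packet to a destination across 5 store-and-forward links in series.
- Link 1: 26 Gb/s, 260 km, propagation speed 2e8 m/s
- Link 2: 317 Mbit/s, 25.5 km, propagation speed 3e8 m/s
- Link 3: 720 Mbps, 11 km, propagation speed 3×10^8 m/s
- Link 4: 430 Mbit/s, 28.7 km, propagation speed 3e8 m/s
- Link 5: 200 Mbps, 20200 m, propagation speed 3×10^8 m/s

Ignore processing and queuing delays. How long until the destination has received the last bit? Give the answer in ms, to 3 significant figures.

Transmission delays (L/R per hop): 0.000384615, 0.0315457, 0.0138889, 0.0232558, 0.05 ms; sum = 0.119075 ms.
Propagation delays (d/s per hop): 1.3, 0.085, 0.0366667, 0.0956667, 0.0673333 ms; sum = 1.58467 ms.
End-to-end = 1.70 ms.

1.70 ms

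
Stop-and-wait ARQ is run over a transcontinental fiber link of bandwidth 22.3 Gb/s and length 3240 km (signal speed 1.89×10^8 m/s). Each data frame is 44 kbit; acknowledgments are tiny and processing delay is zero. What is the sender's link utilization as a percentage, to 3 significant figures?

0.00575 %

t_tx = L/R = 44000/22300000000 = 1.97309e-06 s.
t_prop = 3240000/189000000 = 0.0171429 s; RTT = 0.0342857 s.
Cycle = t_tx + RTT = 0.0342877 s.
Utilization = t_tx / cycle = 1.97309e-06/0.0342877 = 0.00575 %.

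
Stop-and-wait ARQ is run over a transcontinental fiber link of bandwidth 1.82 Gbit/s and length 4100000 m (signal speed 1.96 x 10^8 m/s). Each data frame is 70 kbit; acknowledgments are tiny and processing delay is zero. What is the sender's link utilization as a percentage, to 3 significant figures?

t_tx = L/R = 70000/1820000000 = 3.84615e-05 s.
t_prop = 4100000/196000000 = 0.0209184 s; RTT = 0.0418367 s.
Cycle = t_tx + RTT = 0.0418752 s.
Utilization = t_tx / cycle = 3.84615e-05/0.0418752 = 0.0918 %.

0.0918 %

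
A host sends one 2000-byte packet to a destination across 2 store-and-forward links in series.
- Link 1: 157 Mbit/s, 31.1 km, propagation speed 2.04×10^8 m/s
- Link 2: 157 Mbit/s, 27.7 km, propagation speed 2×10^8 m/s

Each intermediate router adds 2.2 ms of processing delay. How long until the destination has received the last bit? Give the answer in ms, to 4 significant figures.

2.695 ms

L = 2000 × 8 = 16000 bits.
Transmission delay per hop = L/R = 16000/157000000 = 0.101911 ms; 2 hops → 0.203822 ms.
Propagation delays (d/s per hop): 0.152451, 0.1385 ms; sum = 0.290951 ms.
Processing at 1 router(s): 1 × 2.2 ms = 2.2 ms.
End-to-end = 2.695 ms.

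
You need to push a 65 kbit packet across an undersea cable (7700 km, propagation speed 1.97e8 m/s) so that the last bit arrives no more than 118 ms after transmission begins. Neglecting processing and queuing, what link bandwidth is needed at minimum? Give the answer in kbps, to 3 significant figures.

Propagation delay = 7700000 / 197000000 = 39.0863 ms.
Transmission budget = 118 − 39.0863 = 78.9137 ms.
R ≥ L / t_tx = 65000 bits / 0.0789137 s = 824 kbps.

824 kbps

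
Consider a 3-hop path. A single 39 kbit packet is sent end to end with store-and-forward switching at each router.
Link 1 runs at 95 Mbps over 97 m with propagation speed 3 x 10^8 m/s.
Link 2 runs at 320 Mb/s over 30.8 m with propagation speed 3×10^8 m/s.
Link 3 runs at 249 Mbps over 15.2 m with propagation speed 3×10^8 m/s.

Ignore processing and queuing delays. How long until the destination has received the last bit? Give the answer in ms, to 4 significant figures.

L = 39000 bits.
Transmission delays (L/R per hop): 0.410526, 0.121875, 0.156627 ms; sum = 0.689028 ms.
Propagation delays (d/s per hop): 0.000323333, 0.000102667, 5.06667e-05 ms; sum = 0.000476667 ms.
End-to-end = 0.6895 ms.

0.6895 ms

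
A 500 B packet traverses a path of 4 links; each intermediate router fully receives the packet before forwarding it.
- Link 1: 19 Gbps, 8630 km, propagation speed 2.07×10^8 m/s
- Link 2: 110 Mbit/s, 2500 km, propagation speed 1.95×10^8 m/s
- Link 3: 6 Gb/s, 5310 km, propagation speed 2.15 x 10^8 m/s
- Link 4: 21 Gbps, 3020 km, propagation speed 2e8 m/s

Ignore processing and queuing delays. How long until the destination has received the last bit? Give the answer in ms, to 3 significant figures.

94.3 ms

L = 500 × 8 = 4000 bits.
Transmission delays (L/R per hop): 0.000210526, 0.0363636, 0.000666667, 0.000190476 ms; sum = 0.0374313 ms.
Propagation delays (d/s per hop): 41.6908, 12.8205, 24.6977, 15.1 ms; sum = 94.309 ms.
End-to-end = 94.3 ms.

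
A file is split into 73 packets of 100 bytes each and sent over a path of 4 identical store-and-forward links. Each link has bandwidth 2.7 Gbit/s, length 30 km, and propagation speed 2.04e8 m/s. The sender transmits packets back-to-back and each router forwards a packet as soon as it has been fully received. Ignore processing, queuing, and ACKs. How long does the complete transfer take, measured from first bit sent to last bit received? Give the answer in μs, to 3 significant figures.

611 μs

Per-hop transmission t_tx = L/R = 800/2700000000 = 0.296296 μs.
Per-hop propagation t_prop = 30000/204000000 = 147.059 μs.
Pipeline fill: first packet needs 4·t_tx to clear all hops; remaining 72 packets each add one t_tx.
Total = (4+73-1)·t_tx + 4·t_prop = 76·0.296296 + 4·147.059 = 611 μs.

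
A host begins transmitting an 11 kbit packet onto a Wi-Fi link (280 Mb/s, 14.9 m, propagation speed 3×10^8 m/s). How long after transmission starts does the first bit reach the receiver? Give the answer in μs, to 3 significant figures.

0.0497 μs

First bit experiences only propagation delay: d/s = 14.9/300000000 = 0.0497 μs.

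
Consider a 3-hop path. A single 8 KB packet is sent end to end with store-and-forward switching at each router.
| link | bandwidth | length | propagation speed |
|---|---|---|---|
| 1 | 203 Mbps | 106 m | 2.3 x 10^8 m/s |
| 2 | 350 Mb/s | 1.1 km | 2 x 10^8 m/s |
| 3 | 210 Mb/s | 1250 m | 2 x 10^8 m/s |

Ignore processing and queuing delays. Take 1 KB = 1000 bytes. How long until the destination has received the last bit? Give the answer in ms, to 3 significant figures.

0.815 ms

L = 64000 bits.
Transmission delays (L/R per hop): 0.315271, 0.182857, 0.304762 ms; sum = 0.80289 ms.
Propagation delays (d/s per hop): 0.00046087, 0.0055, 0.00625 ms; sum = 0.0122109 ms.
End-to-end = 0.815 ms.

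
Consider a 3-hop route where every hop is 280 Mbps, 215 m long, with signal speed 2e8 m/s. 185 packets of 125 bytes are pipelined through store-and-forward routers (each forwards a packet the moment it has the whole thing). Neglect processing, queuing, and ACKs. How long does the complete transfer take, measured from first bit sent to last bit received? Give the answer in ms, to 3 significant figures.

Per-hop transmission t_tx = L/R = 1000/280000000 = 0.00357143 ms.
Per-hop propagation t_prop = 215/200000000 = 0.001075 ms.
Pipeline fill: first packet needs 3·t_tx to clear all hops; remaining 184 packets each add one t_tx.
Total = (3+185-1)·t_tx + 3·t_prop = 187·0.00357143 + 3·0.001075 = 0.671 ms.

0.671 ms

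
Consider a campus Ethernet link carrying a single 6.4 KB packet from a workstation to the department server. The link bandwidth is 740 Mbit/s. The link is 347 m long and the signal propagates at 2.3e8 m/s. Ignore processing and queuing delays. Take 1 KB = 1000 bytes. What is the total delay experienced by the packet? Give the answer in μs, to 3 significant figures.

L = 51200 bits.
Transmission delay = L/R = 51200 / 740000000 = 69.1892 μs.
Propagation delay = d/s = 347 m / 2.3e+08 m/s = 1.5087 μs.
Total = 70.7 μs.

70.7 μs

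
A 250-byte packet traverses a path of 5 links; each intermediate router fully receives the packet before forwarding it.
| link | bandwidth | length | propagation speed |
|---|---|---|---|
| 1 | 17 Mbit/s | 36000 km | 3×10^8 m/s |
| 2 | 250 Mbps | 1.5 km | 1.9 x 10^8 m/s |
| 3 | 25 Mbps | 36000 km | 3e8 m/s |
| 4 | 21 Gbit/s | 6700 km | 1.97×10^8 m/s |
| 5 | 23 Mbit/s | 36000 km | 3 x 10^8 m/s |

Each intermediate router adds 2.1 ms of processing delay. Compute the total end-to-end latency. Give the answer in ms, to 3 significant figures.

403 ms

L = 250 × 8 = 2000 bits.
Transmission delays (L/R per hop): 0.117647, 0.008, 0.08, 9.52381e-05, 0.0869565 ms; sum = 0.292699 ms.
Propagation delays (d/s per hop): 120, 0.00789474, 120, 34.0102, 120 ms; sum = 394.018 ms.
Processing at 4 router(s): 4 × 2.1 ms = 8.4 ms.
End-to-end = 403 ms.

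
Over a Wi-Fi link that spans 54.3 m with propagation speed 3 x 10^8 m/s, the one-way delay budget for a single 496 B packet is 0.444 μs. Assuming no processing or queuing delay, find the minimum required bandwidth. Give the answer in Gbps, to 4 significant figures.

15.09 Gbps

L = 3968 bits.
Propagation delay = 54.3 / 300000000 = 0.181 μs.
Transmission budget = 0.444 − 0.181 = 0.263 μs.
R ≥ L / t_tx = 3968 bits / 2.63e-07 s = 15.09 Gbps.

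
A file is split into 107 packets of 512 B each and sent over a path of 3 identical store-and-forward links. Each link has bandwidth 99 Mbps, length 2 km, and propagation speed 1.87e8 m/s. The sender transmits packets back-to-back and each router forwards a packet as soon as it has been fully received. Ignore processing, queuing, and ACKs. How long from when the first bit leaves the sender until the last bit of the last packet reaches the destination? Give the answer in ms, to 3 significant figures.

4.54 ms

Per-hop transmission t_tx = L/R = 4096/99000000 = 0.0413737 ms.
Per-hop propagation t_prop = 2000/187000000 = 0.0106952 ms.
Pipeline fill: first packet needs 3·t_tx to clear all hops; remaining 106 packets each add one t_tx.
Total = (3+107-1)·t_tx + 3·t_prop = 109·0.0413737 + 3·0.0106952 = 4.54 ms.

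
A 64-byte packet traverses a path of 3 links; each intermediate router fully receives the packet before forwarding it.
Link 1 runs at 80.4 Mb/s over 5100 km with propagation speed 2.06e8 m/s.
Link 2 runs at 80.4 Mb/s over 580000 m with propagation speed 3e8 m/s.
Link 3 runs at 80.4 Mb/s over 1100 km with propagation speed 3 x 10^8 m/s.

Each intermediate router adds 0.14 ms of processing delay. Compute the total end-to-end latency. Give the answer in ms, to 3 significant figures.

L = 64 × 8 = 512 bits.
Transmission delay per hop = L/R = 512/80400000 = 0.00636816 ms; 3 hops → 0.0191045 ms.
Propagation delays (d/s per hop): 24.7573, 1.93333, 3.66667 ms; sum = 30.3573 ms.
Processing at 2 router(s): 2 × 0.14 ms = 0.28 ms.
End-to-end = 30.7 ms.

30.7 ms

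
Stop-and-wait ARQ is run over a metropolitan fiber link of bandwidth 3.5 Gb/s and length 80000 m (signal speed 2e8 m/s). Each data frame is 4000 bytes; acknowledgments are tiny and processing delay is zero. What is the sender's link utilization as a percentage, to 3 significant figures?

1.13 %

t_tx = L/R = 32000/3500000000 = 9.14286e-06 s.
t_prop = 80000/200000000 = 0.0004 s; RTT = 0.0008 s.
Cycle = t_tx + RTT = 0.000809143 s.
Utilization = t_tx / cycle = 9.14286e-06/0.000809143 = 1.13 %.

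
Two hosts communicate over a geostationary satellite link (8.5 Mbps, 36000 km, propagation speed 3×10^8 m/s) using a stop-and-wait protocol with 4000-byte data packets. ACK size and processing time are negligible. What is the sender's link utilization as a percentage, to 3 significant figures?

t_tx = L/R = 32000/8500000 = 0.00376471 s.
t_prop = 36000000/300000000 = 0.12 s; RTT = 0.24 s.
Cycle = t_tx + RTT = 0.243765 s.
Utilization = t_tx / cycle = 0.00376471/0.243765 = 1.54 %.

1.54 %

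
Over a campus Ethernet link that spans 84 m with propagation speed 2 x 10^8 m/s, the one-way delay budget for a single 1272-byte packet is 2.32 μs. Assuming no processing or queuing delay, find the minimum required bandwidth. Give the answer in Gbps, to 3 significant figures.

5.36 Gbps

L = 10176 bits.
Propagation delay = 84 / 200000000 = 0.42 μs.
Transmission budget = 2.32 − 0.42 = 1.9 μs.
R ≥ L / t_tx = 10176 bits / 1.9e-06 s = 5.36 Gbps.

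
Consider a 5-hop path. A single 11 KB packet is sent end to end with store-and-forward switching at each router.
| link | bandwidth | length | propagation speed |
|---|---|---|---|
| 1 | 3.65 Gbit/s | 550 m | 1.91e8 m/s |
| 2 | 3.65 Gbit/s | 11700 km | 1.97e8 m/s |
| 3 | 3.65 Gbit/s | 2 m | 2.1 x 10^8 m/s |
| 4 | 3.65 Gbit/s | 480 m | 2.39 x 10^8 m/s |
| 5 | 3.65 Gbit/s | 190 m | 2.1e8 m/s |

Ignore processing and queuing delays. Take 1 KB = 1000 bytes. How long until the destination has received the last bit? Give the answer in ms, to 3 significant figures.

L = 88000 bits.
Transmission delay per hop = L/R = 88000/3650000000 = 0.0241096 ms; 5 hops → 0.120548 ms.
Propagation delays (d/s per hop): 0.00287958, 59.3909, 9.52381e-06, 0.00200837, 0.000904762 ms; sum = 59.3967 ms.
End-to-end = 59.5 ms.

59.5 ms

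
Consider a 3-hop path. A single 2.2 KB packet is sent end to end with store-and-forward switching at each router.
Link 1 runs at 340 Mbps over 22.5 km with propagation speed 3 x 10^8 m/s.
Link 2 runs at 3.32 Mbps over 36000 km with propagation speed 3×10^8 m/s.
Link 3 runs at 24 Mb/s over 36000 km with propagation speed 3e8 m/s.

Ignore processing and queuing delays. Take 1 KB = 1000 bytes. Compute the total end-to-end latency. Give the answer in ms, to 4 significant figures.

246.2 ms

L = 17600 bits.
Transmission delays (L/R per hop): 0.0517647, 5.3012, 0.733333 ms; sum = 6.0863 ms.
Propagation delays (d/s per hop): 0.075, 120, 120 ms; sum = 240.075 ms.
End-to-end = 246.2 ms.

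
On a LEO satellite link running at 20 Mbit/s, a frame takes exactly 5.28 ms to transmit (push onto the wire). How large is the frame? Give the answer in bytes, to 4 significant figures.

L = R × t_tx = 20000000 b/s × 0.00528 s = 105600 bits.
In bytes: 105600 / 8 = 13200 bytes.

13200 bytes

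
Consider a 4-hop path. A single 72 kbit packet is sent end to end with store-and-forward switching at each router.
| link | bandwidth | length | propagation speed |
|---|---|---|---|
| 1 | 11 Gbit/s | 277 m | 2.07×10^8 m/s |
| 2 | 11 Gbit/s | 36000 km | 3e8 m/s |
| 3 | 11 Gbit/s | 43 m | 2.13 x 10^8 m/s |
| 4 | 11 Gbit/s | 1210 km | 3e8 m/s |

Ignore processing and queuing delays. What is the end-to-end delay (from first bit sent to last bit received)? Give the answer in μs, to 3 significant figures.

124000 μs

L = 72000 bits.
Transmission delay per hop = L/R = 72000/11000000000 = 6.54545 μs; 4 hops → 26.1818 μs.
Propagation delays (d/s per hop): 1.33816, 120000, 0.201878, 4033.33 μs; sum = 124035 μs.
End-to-end = 124000 μs.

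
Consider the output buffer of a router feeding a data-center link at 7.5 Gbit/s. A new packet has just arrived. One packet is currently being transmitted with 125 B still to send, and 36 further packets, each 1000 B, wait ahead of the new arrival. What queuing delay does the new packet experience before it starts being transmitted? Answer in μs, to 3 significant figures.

38.5 μs

Each queued packet: L/R = 8000/7500000000 = 1.06667 μs.
36 queued → 38.4 μs.
Plus remaining 1000 bits of current packet: 0.133333 μs.
Queuing delay = 38.5 μs.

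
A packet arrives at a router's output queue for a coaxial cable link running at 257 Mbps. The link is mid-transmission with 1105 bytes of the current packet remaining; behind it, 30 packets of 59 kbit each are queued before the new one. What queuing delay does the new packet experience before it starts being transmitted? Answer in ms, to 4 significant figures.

6.922 ms

Each queued packet: L/R = 59000/257000000 = 0.229572 ms.
30 queued → 6.88716 ms.
Plus remaining 8840 bits of current packet: 0.0343969 ms.
Queuing delay = 6.922 ms.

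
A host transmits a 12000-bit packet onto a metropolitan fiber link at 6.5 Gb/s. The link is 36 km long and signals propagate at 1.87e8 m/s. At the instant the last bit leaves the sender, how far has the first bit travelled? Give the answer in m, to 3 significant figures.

t_tx = L/R = 12000/6500000000 = 1.84615e-06 s.
Distance = s × t_tx = 187000000 × 1.84615e-06 = 345 m.

345 m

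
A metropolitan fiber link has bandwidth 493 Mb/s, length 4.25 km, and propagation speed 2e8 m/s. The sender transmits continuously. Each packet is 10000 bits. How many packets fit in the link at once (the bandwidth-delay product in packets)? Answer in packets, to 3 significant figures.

1.05 packets

Propagation delay = 4250 / 200000000 = 2.125e-05 s.
BDP = R × t_prop = 493000000 × 2.125e-05 = 10476.3 bits.
In packets of 10000 bits: 1.05 packets.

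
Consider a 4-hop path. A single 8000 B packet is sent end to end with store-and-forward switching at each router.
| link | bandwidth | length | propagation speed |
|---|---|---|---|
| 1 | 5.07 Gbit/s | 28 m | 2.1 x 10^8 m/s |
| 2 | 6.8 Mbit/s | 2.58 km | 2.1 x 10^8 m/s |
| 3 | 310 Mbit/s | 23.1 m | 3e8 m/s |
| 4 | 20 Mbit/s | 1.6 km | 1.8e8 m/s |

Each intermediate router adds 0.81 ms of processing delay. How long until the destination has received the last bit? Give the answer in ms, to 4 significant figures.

L = 8000 × 8 = 64000 bits.
Transmission delays (L/R per hop): 0.0126233, 9.41176, 0.206452, 3.2 ms; sum = 12.8308 ms.
Propagation delays (d/s per hop): 0.000133333, 0.0122857, 7.7e-05, 0.00888889 ms; sum = 0.0213849 ms.
Processing at 3 router(s): 3 × 0.81 ms = 2.43 ms.
End-to-end = 15.28 ms.

15.28 ms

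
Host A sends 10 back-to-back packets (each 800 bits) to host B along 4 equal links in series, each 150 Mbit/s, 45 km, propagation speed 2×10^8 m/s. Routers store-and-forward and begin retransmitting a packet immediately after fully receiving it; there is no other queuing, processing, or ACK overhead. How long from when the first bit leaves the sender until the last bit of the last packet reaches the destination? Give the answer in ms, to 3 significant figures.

0.969 ms

Per-hop transmission t_tx = L/R = 800/150000000 = 0.00533333 ms.
Per-hop propagation t_prop = 45000/200000000 = 0.225 ms.
Pipeline fill: first packet needs 4·t_tx to clear all hops; remaining 9 packets each add one t_tx.
Total = (4+10-1)·t_tx + 4·t_prop = 13·0.00533333 + 4·0.225 = 0.969 ms.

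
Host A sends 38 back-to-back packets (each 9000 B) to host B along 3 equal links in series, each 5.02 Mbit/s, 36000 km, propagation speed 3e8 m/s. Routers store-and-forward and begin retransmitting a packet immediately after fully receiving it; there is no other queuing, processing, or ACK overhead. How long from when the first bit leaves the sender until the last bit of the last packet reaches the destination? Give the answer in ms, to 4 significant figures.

933.7 ms

Per-hop transmission t_tx = L/R = 72000/5020000 = 14.3426 ms.
Per-hop propagation t_prop = 36000000/300000000 = 120 ms.
Pipeline fill: first packet needs 3·t_tx to clear all hops; remaining 37 packets each add one t_tx.
Total = (3+38-1)·t_tx + 3·t_prop = 40·14.3426 + 3·120 = 933.7 ms.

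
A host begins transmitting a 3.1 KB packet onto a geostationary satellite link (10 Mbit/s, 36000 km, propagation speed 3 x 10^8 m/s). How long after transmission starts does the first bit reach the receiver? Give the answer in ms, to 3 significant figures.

First bit experiences only propagation delay: d/s = 36000000/300000000 = 120 ms.

120 ms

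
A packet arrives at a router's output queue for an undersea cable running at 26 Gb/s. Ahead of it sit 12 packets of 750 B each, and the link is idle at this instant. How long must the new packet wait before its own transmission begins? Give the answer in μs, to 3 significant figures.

2.77 μs

Each queued packet: L/R = 6000/26000000000 = 0.230769 μs.
12 queued → 2.76923 μs.
Queuing delay = 2.77 μs.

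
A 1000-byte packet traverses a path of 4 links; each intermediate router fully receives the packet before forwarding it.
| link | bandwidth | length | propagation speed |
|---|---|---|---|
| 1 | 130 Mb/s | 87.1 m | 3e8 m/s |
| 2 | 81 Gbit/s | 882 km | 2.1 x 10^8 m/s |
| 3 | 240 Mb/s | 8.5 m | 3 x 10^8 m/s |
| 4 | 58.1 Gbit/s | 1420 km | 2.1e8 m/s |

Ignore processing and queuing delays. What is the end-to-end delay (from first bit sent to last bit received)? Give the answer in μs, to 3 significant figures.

11100 μs

L = 1000 × 8 = 8000 bits.
Transmission delays (L/R per hop): 61.5385, 0.0987654, 33.3333, 0.137694 μs; sum = 95.1083 μs.
Propagation delays (d/s per hop): 0.290333, 4200, 0.0283333, 6761.9 μs; sum = 10962.2 μs.
End-to-end = 11100 μs.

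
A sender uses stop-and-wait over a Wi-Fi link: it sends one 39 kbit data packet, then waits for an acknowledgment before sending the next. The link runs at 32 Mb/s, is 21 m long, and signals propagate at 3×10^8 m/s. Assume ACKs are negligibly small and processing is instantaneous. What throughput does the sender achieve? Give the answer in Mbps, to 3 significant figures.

t_tx = L/R = 39000/32000000 = 0.00121875 s.
t_prop = 21/300000000 = 7e-08 s; RTT = 1.4e-07 s.
Cycle = t_tx + RTT = 0.00121889 s.
Throughput = L / cycle = 39000 / 0.00121889 = 32.0 Mbps.

32.0 Mbps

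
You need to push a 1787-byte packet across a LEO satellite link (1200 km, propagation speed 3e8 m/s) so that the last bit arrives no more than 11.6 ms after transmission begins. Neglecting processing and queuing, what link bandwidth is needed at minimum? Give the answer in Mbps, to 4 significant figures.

1.881 Mbps

L = 14296 bits.
Propagation delay = 1200000 / 300000000 = 4 ms.
Transmission budget = 11.6 − 4 = 7.6 ms.
R ≥ L / t_tx = 14296 bits / 0.0076 s = 1.881 Mbps.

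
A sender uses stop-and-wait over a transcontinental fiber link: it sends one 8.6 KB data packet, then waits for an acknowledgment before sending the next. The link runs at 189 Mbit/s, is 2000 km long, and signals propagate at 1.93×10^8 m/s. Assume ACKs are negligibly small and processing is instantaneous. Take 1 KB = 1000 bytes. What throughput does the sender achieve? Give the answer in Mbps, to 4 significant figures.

3.262 Mbps

t_tx = L/R = 68800/189000000 = 0.000364021 s.
t_prop = 2000000/193000000 = 0.0103627 s; RTT = 0.0207254 s.
Cycle = t_tx + RTT = 0.0210894 s.
Throughput = L / cycle = 68800 / 0.0210894 = 3.262 Mbps.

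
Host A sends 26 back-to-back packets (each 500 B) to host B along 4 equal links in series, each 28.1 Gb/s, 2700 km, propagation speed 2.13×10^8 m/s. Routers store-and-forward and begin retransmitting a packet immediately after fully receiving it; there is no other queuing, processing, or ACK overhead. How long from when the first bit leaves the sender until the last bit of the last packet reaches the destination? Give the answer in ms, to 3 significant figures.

Per-hop transmission t_tx = L/R = 4000/28100000000 = 0.000142349 ms.
Per-hop propagation t_prop = 2700000/213000000 = 12.6761 ms.
Pipeline fill: first packet needs 4·t_tx to clear all hops; remaining 25 packets each add one t_tx.
Total = (4+26-1)·t_tx + 4·t_prop = 29·0.000142349 + 4·12.6761 = 50.7 ms.

50.7 ms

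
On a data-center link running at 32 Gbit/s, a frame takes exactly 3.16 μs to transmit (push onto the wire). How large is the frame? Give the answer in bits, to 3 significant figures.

101000 bits

L = R × t_tx = 32000000000 b/s × 3.16e-06 s = 101120 bits.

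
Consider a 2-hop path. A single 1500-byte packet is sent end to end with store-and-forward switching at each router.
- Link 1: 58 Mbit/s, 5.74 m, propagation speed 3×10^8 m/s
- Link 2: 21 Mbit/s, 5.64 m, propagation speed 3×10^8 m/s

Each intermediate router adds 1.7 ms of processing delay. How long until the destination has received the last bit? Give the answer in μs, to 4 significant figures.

L = 1500 × 8 = 12000 bits.
Transmission delays (L/R per hop): 206.897, 571.429 μs; sum = 778.325 μs.
Propagation delays (d/s per hop): 0.0191333, 0.0188 μs; sum = 0.0379333 μs.
Processing at 1 router(s): 1 × 1.7 ms = 1700 μs.
End-to-end = 2478 μs.

2478 μs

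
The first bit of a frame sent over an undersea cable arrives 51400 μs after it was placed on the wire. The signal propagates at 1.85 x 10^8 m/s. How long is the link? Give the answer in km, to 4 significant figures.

d = s × t_prop = 185000000 × 0.0514 = 9509 km.

9509 km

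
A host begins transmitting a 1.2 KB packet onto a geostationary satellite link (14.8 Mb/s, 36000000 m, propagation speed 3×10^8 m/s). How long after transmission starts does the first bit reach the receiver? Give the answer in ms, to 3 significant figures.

First bit experiences only propagation delay: d/s = 36000000/300000000 = 120 ms.

120 ms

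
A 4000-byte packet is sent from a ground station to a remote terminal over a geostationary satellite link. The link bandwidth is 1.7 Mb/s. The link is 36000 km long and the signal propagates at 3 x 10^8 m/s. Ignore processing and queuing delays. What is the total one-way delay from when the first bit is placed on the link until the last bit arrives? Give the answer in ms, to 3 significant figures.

L = 4000 × 8 = 32000 bits.
Transmission delay = L/R = 32000 / 1700000 = 18.8235 ms.
Propagation delay = d/s = 36000000 m / 300000000 m/s = 120 ms.
Total = 139 ms.

139 ms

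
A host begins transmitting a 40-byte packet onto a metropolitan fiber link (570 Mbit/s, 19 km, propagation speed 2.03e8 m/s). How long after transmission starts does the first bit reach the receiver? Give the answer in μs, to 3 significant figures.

93.6 μs

First bit experiences only propagation delay: d/s = 19000/2.03e+08 = 93.6 μs.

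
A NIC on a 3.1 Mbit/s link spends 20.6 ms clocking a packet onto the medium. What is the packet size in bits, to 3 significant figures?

L = R × t_tx = 3100000 b/s × 0.0206 s = 63860 bits.

63900 bits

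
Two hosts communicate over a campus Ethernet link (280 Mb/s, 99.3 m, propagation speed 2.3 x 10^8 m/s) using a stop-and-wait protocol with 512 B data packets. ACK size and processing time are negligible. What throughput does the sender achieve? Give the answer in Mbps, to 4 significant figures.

264.4 Mbps

t_tx = L/R = 4096/280000000 = 1.46286e-05 s.
t_prop = 99.3/2.3e+08 = 4.31739e-07 s; RTT = 8.63478e-07 s.
Cycle = t_tx + RTT = 1.5492e-05 s.
Throughput = L / cycle = 4096 / 1.5492e-05 = 264.4 Mbps.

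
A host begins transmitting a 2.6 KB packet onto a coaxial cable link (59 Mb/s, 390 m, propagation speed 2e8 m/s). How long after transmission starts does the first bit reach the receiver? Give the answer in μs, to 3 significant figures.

1.95 μs

First bit experiences only propagation delay: d/s = 390/200000000 = 1.95 μs.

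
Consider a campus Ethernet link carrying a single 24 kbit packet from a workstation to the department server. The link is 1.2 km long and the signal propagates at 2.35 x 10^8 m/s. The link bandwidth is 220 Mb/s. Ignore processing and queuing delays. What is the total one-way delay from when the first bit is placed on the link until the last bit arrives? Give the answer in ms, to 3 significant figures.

L = 24000 bits.
Transmission delay = L/R = 24000 / 220000000 = 0.109091 ms.
Propagation delay = d/s = 1200 m / 235000000 m/s = 0.00510638 ms.
Total = 0.114 ms.

0.114 ms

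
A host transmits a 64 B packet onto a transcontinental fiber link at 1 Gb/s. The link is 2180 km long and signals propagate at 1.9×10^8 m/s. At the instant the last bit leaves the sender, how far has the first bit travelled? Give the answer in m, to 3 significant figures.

t_tx = L/R = 512/1000000000 = 5.12e-07 s.
Distance = s × t_tx = 190000000 × 5.12e-07 = 97.3 m.

97.3 m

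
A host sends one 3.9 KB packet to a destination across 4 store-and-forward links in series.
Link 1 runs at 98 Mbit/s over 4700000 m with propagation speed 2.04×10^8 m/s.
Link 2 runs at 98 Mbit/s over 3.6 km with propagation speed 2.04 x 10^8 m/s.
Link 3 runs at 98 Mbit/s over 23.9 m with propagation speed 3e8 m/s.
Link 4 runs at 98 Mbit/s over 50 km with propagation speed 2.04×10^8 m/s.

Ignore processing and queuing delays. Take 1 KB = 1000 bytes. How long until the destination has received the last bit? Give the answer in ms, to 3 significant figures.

24.6 ms

L = 31200 bits.
Transmission delay per hop = L/R = 31200/98000000 = 0.318367 ms; 4 hops → 1.27347 ms.
Propagation delays (d/s per hop): 23.0392, 0.0176471, 7.96667e-05, 0.245098 ms; sum = 23.302 ms.
End-to-end = 24.6 ms.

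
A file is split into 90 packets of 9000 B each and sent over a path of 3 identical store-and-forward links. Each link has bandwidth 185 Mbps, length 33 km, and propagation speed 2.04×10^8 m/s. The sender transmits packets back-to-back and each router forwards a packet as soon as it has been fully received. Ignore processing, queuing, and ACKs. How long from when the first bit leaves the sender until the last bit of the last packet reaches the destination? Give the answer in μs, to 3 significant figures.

36300 μs

Per-hop transmission t_tx = L/R = 72000/185000000 = 389.189 μs.
Per-hop propagation t_prop = 33000/204000000 = 161.765 μs.
Pipeline fill: first packet needs 3·t_tx to clear all hops; remaining 89 packets each add one t_tx.
Total = (3+90-1)·t_tx + 3·t_prop = 92·389.189 + 3·161.765 = 36300 μs.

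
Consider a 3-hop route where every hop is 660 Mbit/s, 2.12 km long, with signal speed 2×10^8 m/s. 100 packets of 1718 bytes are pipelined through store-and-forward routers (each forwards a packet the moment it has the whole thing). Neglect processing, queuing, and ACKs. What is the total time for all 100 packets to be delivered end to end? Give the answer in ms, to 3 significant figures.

Per-hop transmission t_tx = L/R = 13744/660000000 = 0.0208242 ms.
Per-hop propagation t_prop = 2120/200000000 = 0.0106 ms.
Pipeline fill: first packet needs 3·t_tx to clear all hops; remaining 99 packets each add one t_tx.
Total = (3+100-1)·t_tx + 3·t_prop = 102·0.0208242 + 3·0.0106 = 2.16 ms.

2.16 ms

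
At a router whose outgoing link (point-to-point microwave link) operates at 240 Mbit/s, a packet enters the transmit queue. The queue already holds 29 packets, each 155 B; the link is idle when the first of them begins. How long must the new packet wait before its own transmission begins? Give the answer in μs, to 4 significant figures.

Each queued packet: L/R = 1240/240000000 = 5.16667 μs.
29 queued → 149.833 μs.
Queuing delay = 149.8 μs.

149.8 μs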